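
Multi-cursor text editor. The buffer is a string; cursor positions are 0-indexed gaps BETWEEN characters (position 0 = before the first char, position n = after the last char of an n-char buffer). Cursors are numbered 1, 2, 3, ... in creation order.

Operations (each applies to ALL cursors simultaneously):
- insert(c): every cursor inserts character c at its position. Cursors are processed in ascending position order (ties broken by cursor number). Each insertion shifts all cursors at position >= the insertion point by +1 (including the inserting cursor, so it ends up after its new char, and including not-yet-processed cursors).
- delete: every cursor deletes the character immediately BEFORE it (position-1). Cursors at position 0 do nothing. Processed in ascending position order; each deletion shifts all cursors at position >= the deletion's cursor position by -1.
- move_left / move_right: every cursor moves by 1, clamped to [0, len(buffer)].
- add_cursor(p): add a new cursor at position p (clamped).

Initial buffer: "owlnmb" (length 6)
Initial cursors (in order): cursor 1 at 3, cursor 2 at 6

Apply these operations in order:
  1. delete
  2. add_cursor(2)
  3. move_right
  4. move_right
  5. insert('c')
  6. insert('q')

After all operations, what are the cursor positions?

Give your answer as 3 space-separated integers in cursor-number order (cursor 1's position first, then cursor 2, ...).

After op 1 (delete): buffer="ownm" (len 4), cursors c1@2 c2@4, authorship ....
After op 2 (add_cursor(2)): buffer="ownm" (len 4), cursors c1@2 c3@2 c2@4, authorship ....
After op 3 (move_right): buffer="ownm" (len 4), cursors c1@3 c3@3 c2@4, authorship ....
After op 4 (move_right): buffer="ownm" (len 4), cursors c1@4 c2@4 c3@4, authorship ....
After op 5 (insert('c')): buffer="ownmccc" (len 7), cursors c1@7 c2@7 c3@7, authorship ....123
After op 6 (insert('q')): buffer="ownmcccqqq" (len 10), cursors c1@10 c2@10 c3@10, authorship ....123123

Answer: 10 10 10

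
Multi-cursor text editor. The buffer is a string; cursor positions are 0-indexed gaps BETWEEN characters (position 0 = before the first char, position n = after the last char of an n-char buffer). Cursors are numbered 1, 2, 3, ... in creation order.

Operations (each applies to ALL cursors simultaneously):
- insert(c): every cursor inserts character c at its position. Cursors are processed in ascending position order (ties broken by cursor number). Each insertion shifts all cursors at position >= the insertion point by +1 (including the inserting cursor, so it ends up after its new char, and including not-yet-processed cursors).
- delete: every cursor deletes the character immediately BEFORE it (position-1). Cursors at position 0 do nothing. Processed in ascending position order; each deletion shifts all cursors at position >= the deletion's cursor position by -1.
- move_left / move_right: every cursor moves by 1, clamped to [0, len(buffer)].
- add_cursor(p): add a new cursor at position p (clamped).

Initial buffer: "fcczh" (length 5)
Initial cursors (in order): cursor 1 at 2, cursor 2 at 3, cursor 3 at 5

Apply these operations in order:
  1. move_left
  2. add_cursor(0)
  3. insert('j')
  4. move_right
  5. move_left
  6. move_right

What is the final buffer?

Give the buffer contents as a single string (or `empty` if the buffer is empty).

After op 1 (move_left): buffer="fcczh" (len 5), cursors c1@1 c2@2 c3@4, authorship .....
After op 2 (add_cursor(0)): buffer="fcczh" (len 5), cursors c4@0 c1@1 c2@2 c3@4, authorship .....
After op 3 (insert('j')): buffer="jfjcjczjh" (len 9), cursors c4@1 c1@3 c2@5 c3@8, authorship 4.1.2..3.
After op 4 (move_right): buffer="jfjcjczjh" (len 9), cursors c4@2 c1@4 c2@6 c3@9, authorship 4.1.2..3.
After op 5 (move_left): buffer="jfjcjczjh" (len 9), cursors c4@1 c1@3 c2@5 c3@8, authorship 4.1.2..3.
After op 6 (move_right): buffer="jfjcjczjh" (len 9), cursors c4@2 c1@4 c2@6 c3@9, authorship 4.1.2..3.

Answer: jfjcjczjh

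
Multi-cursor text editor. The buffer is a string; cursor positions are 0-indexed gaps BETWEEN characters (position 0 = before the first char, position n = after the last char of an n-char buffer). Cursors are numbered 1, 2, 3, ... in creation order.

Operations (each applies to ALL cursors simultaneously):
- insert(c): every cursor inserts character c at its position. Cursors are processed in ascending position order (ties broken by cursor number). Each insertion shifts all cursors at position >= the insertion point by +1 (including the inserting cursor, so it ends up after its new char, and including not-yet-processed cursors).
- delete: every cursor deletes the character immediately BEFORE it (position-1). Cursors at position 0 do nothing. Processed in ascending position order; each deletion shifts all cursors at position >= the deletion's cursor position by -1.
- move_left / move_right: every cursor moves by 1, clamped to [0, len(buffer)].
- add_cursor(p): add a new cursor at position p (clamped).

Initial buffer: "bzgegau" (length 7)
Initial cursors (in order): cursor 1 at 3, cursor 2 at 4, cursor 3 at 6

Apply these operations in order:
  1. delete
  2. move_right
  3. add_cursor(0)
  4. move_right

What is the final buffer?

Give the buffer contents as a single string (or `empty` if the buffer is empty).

Answer: bzgu

Derivation:
After op 1 (delete): buffer="bzgu" (len 4), cursors c1@2 c2@2 c3@3, authorship ....
After op 2 (move_right): buffer="bzgu" (len 4), cursors c1@3 c2@3 c3@4, authorship ....
After op 3 (add_cursor(0)): buffer="bzgu" (len 4), cursors c4@0 c1@3 c2@3 c3@4, authorship ....
After op 4 (move_right): buffer="bzgu" (len 4), cursors c4@1 c1@4 c2@4 c3@4, authorship ....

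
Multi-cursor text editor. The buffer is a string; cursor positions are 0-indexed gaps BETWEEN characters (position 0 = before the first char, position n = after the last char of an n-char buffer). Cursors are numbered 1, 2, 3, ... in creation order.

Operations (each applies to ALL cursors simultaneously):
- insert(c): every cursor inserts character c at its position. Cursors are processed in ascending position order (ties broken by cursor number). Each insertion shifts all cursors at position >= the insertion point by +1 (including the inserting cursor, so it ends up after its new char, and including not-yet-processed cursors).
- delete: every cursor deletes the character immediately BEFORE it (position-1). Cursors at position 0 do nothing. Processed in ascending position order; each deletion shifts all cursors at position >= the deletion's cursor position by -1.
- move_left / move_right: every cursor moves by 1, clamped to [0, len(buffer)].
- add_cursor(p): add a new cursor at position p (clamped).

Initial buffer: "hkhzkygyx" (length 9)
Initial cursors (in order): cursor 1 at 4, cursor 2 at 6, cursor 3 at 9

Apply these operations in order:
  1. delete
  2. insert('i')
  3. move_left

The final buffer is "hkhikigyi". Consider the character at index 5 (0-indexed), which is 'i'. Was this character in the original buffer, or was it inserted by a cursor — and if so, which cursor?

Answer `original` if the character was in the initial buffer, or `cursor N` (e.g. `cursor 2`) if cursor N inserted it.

Answer: cursor 2

Derivation:
After op 1 (delete): buffer="hkhkgy" (len 6), cursors c1@3 c2@4 c3@6, authorship ......
After op 2 (insert('i')): buffer="hkhikigyi" (len 9), cursors c1@4 c2@6 c3@9, authorship ...1.2..3
After op 3 (move_left): buffer="hkhikigyi" (len 9), cursors c1@3 c2@5 c3@8, authorship ...1.2..3
Authorship (.=original, N=cursor N): . . . 1 . 2 . . 3
Index 5: author = 2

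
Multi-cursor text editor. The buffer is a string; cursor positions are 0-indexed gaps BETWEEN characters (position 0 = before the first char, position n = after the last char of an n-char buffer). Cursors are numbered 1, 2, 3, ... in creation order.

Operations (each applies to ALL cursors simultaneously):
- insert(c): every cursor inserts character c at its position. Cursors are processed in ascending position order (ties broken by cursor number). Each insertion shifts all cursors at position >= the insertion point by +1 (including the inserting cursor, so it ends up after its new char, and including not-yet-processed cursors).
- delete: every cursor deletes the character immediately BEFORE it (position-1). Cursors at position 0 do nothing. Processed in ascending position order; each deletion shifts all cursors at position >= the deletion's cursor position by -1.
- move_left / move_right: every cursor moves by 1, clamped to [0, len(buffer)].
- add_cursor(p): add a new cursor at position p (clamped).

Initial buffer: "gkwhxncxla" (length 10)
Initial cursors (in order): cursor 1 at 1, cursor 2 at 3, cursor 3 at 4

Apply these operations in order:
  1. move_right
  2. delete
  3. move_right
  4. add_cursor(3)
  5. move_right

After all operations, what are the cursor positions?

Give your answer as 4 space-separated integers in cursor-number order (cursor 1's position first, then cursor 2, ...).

Answer: 3 4 4 4

Derivation:
After op 1 (move_right): buffer="gkwhxncxla" (len 10), cursors c1@2 c2@4 c3@5, authorship ..........
After op 2 (delete): buffer="gwncxla" (len 7), cursors c1@1 c2@2 c3@2, authorship .......
After op 3 (move_right): buffer="gwncxla" (len 7), cursors c1@2 c2@3 c3@3, authorship .......
After op 4 (add_cursor(3)): buffer="gwncxla" (len 7), cursors c1@2 c2@3 c3@3 c4@3, authorship .......
After op 5 (move_right): buffer="gwncxla" (len 7), cursors c1@3 c2@4 c3@4 c4@4, authorship .......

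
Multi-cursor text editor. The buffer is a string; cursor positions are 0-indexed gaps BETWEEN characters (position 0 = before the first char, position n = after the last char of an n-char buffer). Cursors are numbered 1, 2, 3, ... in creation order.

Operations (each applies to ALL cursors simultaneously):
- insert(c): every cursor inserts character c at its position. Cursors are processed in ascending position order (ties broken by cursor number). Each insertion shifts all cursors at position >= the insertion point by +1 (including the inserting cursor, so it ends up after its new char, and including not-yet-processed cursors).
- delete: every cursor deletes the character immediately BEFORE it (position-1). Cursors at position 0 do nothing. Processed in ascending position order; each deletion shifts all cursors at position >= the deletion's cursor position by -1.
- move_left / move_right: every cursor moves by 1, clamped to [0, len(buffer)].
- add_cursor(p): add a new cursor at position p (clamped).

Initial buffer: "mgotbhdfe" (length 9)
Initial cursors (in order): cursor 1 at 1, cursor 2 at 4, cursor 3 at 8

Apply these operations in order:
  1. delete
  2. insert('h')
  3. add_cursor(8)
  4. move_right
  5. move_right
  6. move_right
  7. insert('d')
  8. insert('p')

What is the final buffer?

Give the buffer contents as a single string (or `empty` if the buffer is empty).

Answer: hgohdpbhddpheddpp

Derivation:
After op 1 (delete): buffer="gobhde" (len 6), cursors c1@0 c2@2 c3@5, authorship ......
After op 2 (insert('h')): buffer="hgohbhdhe" (len 9), cursors c1@1 c2@4 c3@8, authorship 1..2...3.
After op 3 (add_cursor(8)): buffer="hgohbhdhe" (len 9), cursors c1@1 c2@4 c3@8 c4@8, authorship 1..2...3.
After op 4 (move_right): buffer="hgohbhdhe" (len 9), cursors c1@2 c2@5 c3@9 c4@9, authorship 1..2...3.
After op 5 (move_right): buffer="hgohbhdhe" (len 9), cursors c1@3 c2@6 c3@9 c4@9, authorship 1..2...3.
After op 6 (move_right): buffer="hgohbhdhe" (len 9), cursors c1@4 c2@7 c3@9 c4@9, authorship 1..2...3.
After op 7 (insert('d')): buffer="hgohdbhddhedd" (len 13), cursors c1@5 c2@9 c3@13 c4@13, authorship 1..21...23.34
After op 8 (insert('p')): buffer="hgohdpbhddpheddpp" (len 17), cursors c1@6 c2@11 c3@17 c4@17, authorship 1..211...223.3434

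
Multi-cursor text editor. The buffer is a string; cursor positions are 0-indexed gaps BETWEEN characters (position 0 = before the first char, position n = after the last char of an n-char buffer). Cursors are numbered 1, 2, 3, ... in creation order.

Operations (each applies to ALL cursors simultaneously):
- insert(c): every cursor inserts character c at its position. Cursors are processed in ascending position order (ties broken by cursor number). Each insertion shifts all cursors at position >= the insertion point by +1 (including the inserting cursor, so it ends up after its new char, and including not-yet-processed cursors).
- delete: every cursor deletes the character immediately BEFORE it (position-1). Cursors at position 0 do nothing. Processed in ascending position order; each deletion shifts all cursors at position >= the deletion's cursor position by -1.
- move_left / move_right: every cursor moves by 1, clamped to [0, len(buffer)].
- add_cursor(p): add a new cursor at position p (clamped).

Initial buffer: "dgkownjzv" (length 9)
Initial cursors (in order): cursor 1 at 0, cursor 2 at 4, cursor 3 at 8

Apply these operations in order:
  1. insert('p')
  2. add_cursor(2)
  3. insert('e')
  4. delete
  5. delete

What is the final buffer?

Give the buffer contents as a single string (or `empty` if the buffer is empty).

Answer: gkownjzv

Derivation:
After op 1 (insert('p')): buffer="pdgkopwnjzpv" (len 12), cursors c1@1 c2@6 c3@11, authorship 1....2....3.
After op 2 (add_cursor(2)): buffer="pdgkopwnjzpv" (len 12), cursors c1@1 c4@2 c2@6 c3@11, authorship 1....2....3.
After op 3 (insert('e')): buffer="pedegkopewnjzpev" (len 16), cursors c1@2 c4@4 c2@9 c3@15, authorship 11.4...22....33.
After op 4 (delete): buffer="pdgkopwnjzpv" (len 12), cursors c1@1 c4@2 c2@6 c3@11, authorship 1....2....3.
After op 5 (delete): buffer="gkownjzv" (len 8), cursors c1@0 c4@0 c2@3 c3@7, authorship ........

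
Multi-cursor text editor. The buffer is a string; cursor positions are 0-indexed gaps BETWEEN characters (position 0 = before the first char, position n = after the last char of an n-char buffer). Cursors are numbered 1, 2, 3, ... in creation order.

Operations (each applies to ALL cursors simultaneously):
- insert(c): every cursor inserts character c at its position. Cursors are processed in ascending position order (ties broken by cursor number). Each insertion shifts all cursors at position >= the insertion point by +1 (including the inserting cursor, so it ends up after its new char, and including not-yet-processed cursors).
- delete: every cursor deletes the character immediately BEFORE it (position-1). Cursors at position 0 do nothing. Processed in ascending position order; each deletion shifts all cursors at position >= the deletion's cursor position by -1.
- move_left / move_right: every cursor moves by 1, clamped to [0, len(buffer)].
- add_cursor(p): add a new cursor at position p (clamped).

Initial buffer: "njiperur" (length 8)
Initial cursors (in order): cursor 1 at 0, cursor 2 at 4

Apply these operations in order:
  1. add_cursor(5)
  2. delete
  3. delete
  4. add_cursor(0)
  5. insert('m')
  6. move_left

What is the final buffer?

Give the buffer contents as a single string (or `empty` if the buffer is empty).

Answer: mmnmmrur

Derivation:
After op 1 (add_cursor(5)): buffer="njiperur" (len 8), cursors c1@0 c2@4 c3@5, authorship ........
After op 2 (delete): buffer="njirur" (len 6), cursors c1@0 c2@3 c3@3, authorship ......
After op 3 (delete): buffer="nrur" (len 4), cursors c1@0 c2@1 c3@1, authorship ....
After op 4 (add_cursor(0)): buffer="nrur" (len 4), cursors c1@0 c4@0 c2@1 c3@1, authorship ....
After op 5 (insert('m')): buffer="mmnmmrur" (len 8), cursors c1@2 c4@2 c2@5 c3@5, authorship 14.23...
After op 6 (move_left): buffer="mmnmmrur" (len 8), cursors c1@1 c4@1 c2@4 c3@4, authorship 14.23...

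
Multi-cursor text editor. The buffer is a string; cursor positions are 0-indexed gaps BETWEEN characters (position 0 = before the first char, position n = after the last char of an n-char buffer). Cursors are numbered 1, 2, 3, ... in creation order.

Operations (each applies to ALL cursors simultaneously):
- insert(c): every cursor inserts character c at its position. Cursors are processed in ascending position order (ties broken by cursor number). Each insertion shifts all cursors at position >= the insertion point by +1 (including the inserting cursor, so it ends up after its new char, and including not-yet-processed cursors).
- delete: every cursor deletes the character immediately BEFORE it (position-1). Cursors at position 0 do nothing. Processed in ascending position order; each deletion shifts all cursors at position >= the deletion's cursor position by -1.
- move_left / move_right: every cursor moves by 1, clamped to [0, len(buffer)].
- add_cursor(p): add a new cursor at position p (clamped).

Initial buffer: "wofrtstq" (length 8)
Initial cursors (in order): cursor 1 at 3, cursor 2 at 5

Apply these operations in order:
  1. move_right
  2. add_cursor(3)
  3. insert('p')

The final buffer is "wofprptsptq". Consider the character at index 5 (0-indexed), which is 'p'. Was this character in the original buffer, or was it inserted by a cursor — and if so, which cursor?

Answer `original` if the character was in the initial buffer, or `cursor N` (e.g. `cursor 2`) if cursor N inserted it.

Answer: cursor 1

Derivation:
After op 1 (move_right): buffer="wofrtstq" (len 8), cursors c1@4 c2@6, authorship ........
After op 2 (add_cursor(3)): buffer="wofrtstq" (len 8), cursors c3@3 c1@4 c2@6, authorship ........
After op 3 (insert('p')): buffer="wofprptsptq" (len 11), cursors c3@4 c1@6 c2@9, authorship ...3.1..2..
Authorship (.=original, N=cursor N): . . . 3 . 1 . . 2 . .
Index 5: author = 1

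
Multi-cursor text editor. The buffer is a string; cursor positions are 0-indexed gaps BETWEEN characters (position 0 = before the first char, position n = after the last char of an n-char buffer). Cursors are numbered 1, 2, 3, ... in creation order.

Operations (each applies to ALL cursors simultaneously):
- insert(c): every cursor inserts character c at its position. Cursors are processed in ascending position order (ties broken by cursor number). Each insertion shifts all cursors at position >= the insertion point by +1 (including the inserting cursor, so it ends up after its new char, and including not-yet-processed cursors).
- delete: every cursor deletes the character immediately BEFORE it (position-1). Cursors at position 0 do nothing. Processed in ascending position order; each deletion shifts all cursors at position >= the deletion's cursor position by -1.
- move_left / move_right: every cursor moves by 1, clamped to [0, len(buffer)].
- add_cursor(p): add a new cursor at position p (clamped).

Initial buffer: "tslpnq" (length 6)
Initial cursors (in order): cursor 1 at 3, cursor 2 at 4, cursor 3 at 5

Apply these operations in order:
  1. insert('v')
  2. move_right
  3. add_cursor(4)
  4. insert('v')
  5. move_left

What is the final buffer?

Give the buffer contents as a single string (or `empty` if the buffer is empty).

After op 1 (insert('v')): buffer="tslvpvnvq" (len 9), cursors c1@4 c2@6 c3@8, authorship ...1.2.3.
After op 2 (move_right): buffer="tslvpvnvq" (len 9), cursors c1@5 c2@7 c3@9, authorship ...1.2.3.
After op 3 (add_cursor(4)): buffer="tslvpvnvq" (len 9), cursors c4@4 c1@5 c2@7 c3@9, authorship ...1.2.3.
After op 4 (insert('v')): buffer="tslvvpvvnvvqv" (len 13), cursors c4@5 c1@7 c2@10 c3@13, authorship ...14.12.23.3
After op 5 (move_left): buffer="tslvvpvvnvvqv" (len 13), cursors c4@4 c1@6 c2@9 c3@12, authorship ...14.12.23.3

Answer: tslvvpvvnvvqv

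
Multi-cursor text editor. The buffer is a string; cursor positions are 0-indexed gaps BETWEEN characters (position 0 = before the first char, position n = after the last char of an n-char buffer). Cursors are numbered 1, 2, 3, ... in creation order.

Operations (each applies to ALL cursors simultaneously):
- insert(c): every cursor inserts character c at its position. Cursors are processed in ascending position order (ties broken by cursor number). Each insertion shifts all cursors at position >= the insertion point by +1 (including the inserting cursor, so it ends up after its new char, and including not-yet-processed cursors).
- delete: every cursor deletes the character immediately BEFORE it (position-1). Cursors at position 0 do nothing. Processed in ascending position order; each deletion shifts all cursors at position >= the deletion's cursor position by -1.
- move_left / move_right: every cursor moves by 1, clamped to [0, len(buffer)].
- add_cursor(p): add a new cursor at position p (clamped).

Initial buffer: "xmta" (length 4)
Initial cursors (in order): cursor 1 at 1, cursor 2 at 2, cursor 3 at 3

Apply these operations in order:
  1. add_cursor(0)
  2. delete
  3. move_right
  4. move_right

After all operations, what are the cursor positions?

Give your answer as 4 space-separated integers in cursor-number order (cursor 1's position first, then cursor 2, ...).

After op 1 (add_cursor(0)): buffer="xmta" (len 4), cursors c4@0 c1@1 c2@2 c3@3, authorship ....
After op 2 (delete): buffer="a" (len 1), cursors c1@0 c2@0 c3@0 c4@0, authorship .
After op 3 (move_right): buffer="a" (len 1), cursors c1@1 c2@1 c3@1 c4@1, authorship .
After op 4 (move_right): buffer="a" (len 1), cursors c1@1 c2@1 c3@1 c4@1, authorship .

Answer: 1 1 1 1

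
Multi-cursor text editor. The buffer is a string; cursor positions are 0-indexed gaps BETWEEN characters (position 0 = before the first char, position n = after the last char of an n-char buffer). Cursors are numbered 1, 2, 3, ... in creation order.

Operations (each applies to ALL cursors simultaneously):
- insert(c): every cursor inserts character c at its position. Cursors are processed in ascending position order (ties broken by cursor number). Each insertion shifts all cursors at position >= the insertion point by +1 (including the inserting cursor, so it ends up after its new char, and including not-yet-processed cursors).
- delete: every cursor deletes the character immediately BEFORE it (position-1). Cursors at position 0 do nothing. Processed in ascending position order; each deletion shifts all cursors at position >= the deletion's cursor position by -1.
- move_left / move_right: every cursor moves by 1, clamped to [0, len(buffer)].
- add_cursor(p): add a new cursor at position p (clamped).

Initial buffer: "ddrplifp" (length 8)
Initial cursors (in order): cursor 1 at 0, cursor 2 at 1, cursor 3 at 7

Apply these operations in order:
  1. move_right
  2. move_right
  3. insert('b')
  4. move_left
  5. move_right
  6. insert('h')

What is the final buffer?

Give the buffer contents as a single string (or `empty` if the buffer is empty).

Answer: ddbhrbhplifpbh

Derivation:
After op 1 (move_right): buffer="ddrplifp" (len 8), cursors c1@1 c2@2 c3@8, authorship ........
After op 2 (move_right): buffer="ddrplifp" (len 8), cursors c1@2 c2@3 c3@8, authorship ........
After op 3 (insert('b')): buffer="ddbrbplifpb" (len 11), cursors c1@3 c2@5 c3@11, authorship ..1.2.....3
After op 4 (move_left): buffer="ddbrbplifpb" (len 11), cursors c1@2 c2@4 c3@10, authorship ..1.2.....3
After op 5 (move_right): buffer="ddbrbplifpb" (len 11), cursors c1@3 c2@5 c3@11, authorship ..1.2.....3
After op 6 (insert('h')): buffer="ddbhrbhplifpbh" (len 14), cursors c1@4 c2@7 c3@14, authorship ..11.22.....33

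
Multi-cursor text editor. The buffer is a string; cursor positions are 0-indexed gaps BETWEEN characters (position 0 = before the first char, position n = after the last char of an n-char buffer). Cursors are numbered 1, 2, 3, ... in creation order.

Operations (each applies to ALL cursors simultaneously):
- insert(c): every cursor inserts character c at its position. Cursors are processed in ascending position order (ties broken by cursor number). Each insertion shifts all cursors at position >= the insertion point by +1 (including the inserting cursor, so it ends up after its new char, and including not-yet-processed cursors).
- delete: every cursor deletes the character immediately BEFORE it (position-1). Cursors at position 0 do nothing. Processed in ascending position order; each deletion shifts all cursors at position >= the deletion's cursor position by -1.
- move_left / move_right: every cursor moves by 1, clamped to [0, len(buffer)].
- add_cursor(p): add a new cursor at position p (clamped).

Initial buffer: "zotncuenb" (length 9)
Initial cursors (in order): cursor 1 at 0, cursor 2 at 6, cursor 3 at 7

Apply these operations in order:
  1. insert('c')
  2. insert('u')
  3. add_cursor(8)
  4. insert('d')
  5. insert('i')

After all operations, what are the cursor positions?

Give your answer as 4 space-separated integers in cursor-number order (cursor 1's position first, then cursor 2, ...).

After op 1 (insert('c')): buffer="czotncucecnb" (len 12), cursors c1@1 c2@8 c3@10, authorship 1......2.3..
After op 2 (insert('u')): buffer="cuzotncucuecunb" (len 15), cursors c1@2 c2@10 c3@13, authorship 11......22.33..
After op 3 (add_cursor(8)): buffer="cuzotncucuecunb" (len 15), cursors c1@2 c4@8 c2@10 c3@13, authorship 11......22.33..
After op 4 (insert('d')): buffer="cudzotncudcudecudnb" (len 19), cursors c1@3 c4@10 c2@13 c3@17, authorship 111......4222.333..
After op 5 (insert('i')): buffer="cudizotncudicudiecudinb" (len 23), cursors c1@4 c4@12 c2@16 c3@21, authorship 1111......442222.3333..

Answer: 4 16 21 12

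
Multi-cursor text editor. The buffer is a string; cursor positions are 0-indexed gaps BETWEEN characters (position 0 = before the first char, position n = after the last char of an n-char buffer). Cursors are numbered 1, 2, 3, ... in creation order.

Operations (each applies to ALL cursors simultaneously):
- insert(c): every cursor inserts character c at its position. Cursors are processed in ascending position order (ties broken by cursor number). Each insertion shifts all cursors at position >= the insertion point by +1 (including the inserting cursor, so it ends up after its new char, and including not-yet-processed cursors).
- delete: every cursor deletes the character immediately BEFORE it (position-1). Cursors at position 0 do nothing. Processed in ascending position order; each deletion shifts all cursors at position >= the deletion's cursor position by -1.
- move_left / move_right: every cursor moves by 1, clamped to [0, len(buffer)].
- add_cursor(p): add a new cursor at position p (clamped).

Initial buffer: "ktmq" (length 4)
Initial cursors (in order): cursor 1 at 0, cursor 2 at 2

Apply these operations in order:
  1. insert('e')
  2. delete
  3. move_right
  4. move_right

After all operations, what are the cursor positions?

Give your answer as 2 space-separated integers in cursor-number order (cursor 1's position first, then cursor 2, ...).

After op 1 (insert('e')): buffer="ektemq" (len 6), cursors c1@1 c2@4, authorship 1..2..
After op 2 (delete): buffer="ktmq" (len 4), cursors c1@0 c2@2, authorship ....
After op 3 (move_right): buffer="ktmq" (len 4), cursors c1@1 c2@3, authorship ....
After op 4 (move_right): buffer="ktmq" (len 4), cursors c1@2 c2@4, authorship ....

Answer: 2 4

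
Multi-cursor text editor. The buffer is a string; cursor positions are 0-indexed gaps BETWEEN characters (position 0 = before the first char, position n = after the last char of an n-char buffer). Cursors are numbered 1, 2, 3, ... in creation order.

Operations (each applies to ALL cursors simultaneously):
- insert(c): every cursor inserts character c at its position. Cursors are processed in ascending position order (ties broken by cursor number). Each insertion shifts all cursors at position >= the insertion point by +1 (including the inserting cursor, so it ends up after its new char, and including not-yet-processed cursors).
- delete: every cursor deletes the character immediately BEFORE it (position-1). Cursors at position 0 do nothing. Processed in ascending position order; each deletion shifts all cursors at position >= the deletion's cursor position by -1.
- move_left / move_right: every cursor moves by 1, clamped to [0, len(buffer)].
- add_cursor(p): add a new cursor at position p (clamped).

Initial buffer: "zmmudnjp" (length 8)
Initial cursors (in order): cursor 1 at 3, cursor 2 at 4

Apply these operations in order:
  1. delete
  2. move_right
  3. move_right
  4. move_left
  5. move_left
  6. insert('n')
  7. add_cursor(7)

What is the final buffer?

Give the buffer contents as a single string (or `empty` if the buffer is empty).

After op 1 (delete): buffer="zmdnjp" (len 6), cursors c1@2 c2@2, authorship ......
After op 2 (move_right): buffer="zmdnjp" (len 6), cursors c1@3 c2@3, authorship ......
After op 3 (move_right): buffer="zmdnjp" (len 6), cursors c1@4 c2@4, authorship ......
After op 4 (move_left): buffer="zmdnjp" (len 6), cursors c1@3 c2@3, authorship ......
After op 5 (move_left): buffer="zmdnjp" (len 6), cursors c1@2 c2@2, authorship ......
After op 6 (insert('n')): buffer="zmnndnjp" (len 8), cursors c1@4 c2@4, authorship ..12....
After op 7 (add_cursor(7)): buffer="zmnndnjp" (len 8), cursors c1@4 c2@4 c3@7, authorship ..12....

Answer: zmnndnjp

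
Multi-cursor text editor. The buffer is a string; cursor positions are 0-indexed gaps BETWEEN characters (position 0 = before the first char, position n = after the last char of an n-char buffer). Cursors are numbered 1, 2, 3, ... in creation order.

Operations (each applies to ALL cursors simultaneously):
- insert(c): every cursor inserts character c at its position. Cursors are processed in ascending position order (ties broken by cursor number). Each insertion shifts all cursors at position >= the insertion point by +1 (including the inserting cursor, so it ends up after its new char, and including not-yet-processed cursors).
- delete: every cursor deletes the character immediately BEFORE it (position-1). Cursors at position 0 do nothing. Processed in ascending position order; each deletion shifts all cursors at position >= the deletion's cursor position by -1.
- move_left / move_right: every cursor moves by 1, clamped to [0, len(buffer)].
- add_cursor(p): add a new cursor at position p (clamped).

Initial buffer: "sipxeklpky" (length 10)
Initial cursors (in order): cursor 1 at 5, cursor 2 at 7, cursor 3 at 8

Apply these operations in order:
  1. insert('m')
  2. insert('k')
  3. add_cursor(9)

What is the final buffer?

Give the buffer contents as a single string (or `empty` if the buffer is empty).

After op 1 (insert('m')): buffer="sipxemklmpmky" (len 13), cursors c1@6 c2@9 c3@11, authorship .....1..2.3..
After op 2 (insert('k')): buffer="sipxemkklmkpmkky" (len 16), cursors c1@7 c2@11 c3@14, authorship .....11..22.33..
After op 3 (add_cursor(9)): buffer="sipxemkklmkpmkky" (len 16), cursors c1@7 c4@9 c2@11 c3@14, authorship .....11..22.33..

Answer: sipxemkklmkpmkky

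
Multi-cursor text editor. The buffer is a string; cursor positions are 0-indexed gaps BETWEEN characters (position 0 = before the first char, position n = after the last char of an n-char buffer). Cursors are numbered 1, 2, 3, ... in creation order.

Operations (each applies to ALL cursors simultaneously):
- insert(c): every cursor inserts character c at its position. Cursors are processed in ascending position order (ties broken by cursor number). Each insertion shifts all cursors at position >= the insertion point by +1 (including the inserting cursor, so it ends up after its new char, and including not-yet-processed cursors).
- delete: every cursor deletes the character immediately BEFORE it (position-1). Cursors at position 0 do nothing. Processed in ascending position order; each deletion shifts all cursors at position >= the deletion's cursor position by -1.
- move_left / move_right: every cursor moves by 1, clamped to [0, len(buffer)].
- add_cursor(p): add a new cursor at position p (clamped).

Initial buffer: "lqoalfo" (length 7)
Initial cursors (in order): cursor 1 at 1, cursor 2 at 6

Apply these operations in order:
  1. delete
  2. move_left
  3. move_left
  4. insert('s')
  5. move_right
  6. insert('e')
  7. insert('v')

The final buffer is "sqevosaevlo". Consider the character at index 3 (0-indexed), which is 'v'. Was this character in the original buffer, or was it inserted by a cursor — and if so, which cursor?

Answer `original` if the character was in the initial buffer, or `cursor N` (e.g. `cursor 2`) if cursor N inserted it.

Answer: cursor 1

Derivation:
After op 1 (delete): buffer="qoalo" (len 5), cursors c1@0 c2@4, authorship .....
After op 2 (move_left): buffer="qoalo" (len 5), cursors c1@0 c2@3, authorship .....
After op 3 (move_left): buffer="qoalo" (len 5), cursors c1@0 c2@2, authorship .....
After op 4 (insert('s')): buffer="sqosalo" (len 7), cursors c1@1 c2@4, authorship 1..2...
After op 5 (move_right): buffer="sqosalo" (len 7), cursors c1@2 c2@5, authorship 1..2...
After op 6 (insert('e')): buffer="sqeosaelo" (len 9), cursors c1@3 c2@7, authorship 1.1.2.2..
After op 7 (insert('v')): buffer="sqevosaevlo" (len 11), cursors c1@4 c2@9, authorship 1.11.2.22..
Authorship (.=original, N=cursor N): 1 . 1 1 . 2 . 2 2 . .
Index 3: author = 1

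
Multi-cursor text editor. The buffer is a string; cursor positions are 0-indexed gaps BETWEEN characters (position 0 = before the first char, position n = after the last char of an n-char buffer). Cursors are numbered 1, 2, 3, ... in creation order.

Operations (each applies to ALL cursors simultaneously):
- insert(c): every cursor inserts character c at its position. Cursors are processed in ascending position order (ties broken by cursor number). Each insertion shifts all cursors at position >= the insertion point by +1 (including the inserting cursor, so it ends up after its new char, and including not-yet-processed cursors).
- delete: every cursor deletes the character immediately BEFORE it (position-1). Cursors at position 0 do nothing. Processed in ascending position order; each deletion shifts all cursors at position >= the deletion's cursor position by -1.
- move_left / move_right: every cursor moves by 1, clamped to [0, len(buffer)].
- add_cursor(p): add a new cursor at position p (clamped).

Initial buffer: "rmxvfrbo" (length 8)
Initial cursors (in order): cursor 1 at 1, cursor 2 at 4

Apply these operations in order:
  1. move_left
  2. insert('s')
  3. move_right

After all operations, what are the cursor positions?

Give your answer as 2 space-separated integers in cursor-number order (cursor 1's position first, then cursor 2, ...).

Answer: 2 6

Derivation:
After op 1 (move_left): buffer="rmxvfrbo" (len 8), cursors c1@0 c2@3, authorship ........
After op 2 (insert('s')): buffer="srmxsvfrbo" (len 10), cursors c1@1 c2@5, authorship 1...2.....
After op 3 (move_right): buffer="srmxsvfrbo" (len 10), cursors c1@2 c2@6, authorship 1...2.....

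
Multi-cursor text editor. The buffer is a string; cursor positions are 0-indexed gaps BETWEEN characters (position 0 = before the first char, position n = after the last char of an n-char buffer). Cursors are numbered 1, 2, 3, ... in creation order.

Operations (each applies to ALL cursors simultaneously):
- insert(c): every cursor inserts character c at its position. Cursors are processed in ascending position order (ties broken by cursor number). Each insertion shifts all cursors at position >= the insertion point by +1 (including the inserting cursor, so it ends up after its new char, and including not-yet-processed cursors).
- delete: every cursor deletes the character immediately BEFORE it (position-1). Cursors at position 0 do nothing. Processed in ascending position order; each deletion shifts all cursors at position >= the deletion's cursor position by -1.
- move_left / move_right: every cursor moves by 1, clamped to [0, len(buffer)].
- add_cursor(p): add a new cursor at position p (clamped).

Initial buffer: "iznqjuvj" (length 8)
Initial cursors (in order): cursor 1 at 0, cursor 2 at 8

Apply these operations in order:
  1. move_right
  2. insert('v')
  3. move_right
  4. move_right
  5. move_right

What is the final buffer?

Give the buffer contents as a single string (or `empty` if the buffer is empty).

After op 1 (move_right): buffer="iznqjuvj" (len 8), cursors c1@1 c2@8, authorship ........
After op 2 (insert('v')): buffer="ivznqjuvjv" (len 10), cursors c1@2 c2@10, authorship .1.......2
After op 3 (move_right): buffer="ivznqjuvjv" (len 10), cursors c1@3 c2@10, authorship .1.......2
After op 4 (move_right): buffer="ivznqjuvjv" (len 10), cursors c1@4 c2@10, authorship .1.......2
After op 5 (move_right): buffer="ivznqjuvjv" (len 10), cursors c1@5 c2@10, authorship .1.......2

Answer: ivznqjuvjv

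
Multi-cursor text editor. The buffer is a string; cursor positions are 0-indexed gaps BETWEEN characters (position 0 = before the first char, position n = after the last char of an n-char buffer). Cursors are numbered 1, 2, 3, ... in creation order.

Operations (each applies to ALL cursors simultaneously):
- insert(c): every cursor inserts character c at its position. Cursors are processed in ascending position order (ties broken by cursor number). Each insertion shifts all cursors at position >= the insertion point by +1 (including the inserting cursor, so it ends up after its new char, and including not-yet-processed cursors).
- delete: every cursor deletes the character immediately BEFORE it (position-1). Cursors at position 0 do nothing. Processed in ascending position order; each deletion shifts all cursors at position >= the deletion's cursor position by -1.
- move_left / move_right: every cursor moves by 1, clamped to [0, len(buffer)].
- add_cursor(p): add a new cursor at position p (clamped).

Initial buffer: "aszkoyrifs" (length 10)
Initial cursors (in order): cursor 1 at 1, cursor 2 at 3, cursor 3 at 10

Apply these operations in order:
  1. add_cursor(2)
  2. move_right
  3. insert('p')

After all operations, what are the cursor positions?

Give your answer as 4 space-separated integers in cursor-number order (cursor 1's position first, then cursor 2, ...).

Answer: 3 7 14 5

Derivation:
After op 1 (add_cursor(2)): buffer="aszkoyrifs" (len 10), cursors c1@1 c4@2 c2@3 c3@10, authorship ..........
After op 2 (move_right): buffer="aszkoyrifs" (len 10), cursors c1@2 c4@3 c2@4 c3@10, authorship ..........
After op 3 (insert('p')): buffer="aspzpkpoyrifsp" (len 14), cursors c1@3 c4@5 c2@7 c3@14, authorship ..1.4.2......3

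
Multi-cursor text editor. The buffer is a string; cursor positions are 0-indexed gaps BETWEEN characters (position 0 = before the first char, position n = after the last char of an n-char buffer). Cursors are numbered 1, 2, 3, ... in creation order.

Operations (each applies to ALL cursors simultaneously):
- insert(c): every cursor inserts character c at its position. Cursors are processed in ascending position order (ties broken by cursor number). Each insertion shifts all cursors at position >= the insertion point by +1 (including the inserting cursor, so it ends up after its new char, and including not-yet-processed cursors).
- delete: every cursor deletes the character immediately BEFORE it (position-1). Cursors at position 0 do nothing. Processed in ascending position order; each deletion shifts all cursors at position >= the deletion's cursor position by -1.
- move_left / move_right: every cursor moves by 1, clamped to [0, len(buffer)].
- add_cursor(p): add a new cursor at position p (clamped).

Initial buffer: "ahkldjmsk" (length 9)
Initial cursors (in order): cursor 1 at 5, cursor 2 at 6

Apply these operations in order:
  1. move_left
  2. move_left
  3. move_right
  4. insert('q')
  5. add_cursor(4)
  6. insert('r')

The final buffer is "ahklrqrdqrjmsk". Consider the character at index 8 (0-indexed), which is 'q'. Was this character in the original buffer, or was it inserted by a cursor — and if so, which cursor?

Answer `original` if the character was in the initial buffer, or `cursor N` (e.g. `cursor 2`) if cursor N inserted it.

After op 1 (move_left): buffer="ahkldjmsk" (len 9), cursors c1@4 c2@5, authorship .........
After op 2 (move_left): buffer="ahkldjmsk" (len 9), cursors c1@3 c2@4, authorship .........
After op 3 (move_right): buffer="ahkldjmsk" (len 9), cursors c1@4 c2@5, authorship .........
After op 4 (insert('q')): buffer="ahklqdqjmsk" (len 11), cursors c1@5 c2@7, authorship ....1.2....
After op 5 (add_cursor(4)): buffer="ahklqdqjmsk" (len 11), cursors c3@4 c1@5 c2@7, authorship ....1.2....
After op 6 (insert('r')): buffer="ahklrqrdqrjmsk" (len 14), cursors c3@5 c1@7 c2@10, authorship ....311.22....
Authorship (.=original, N=cursor N): . . . . 3 1 1 . 2 2 . . . .
Index 8: author = 2

Answer: cursor 2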